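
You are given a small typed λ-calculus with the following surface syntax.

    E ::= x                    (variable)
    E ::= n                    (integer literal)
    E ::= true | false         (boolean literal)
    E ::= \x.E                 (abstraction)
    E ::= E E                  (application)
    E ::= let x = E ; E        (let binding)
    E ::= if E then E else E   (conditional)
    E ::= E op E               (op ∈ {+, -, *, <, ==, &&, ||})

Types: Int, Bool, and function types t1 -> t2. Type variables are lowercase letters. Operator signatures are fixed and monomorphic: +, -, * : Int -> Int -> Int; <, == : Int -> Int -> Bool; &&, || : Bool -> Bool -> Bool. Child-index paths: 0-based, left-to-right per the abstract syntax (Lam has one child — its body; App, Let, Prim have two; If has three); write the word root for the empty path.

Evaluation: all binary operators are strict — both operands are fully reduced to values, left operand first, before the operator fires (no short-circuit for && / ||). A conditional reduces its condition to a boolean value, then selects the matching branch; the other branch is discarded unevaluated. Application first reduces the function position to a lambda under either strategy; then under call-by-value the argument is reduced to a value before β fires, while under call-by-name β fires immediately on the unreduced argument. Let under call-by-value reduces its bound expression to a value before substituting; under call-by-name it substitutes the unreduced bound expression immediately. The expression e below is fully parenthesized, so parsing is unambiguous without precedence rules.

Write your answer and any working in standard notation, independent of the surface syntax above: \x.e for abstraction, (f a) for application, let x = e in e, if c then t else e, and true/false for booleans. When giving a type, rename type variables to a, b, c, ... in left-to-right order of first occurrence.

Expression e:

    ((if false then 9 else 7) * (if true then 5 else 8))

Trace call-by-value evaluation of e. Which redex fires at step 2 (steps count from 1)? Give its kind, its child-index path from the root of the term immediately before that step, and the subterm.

Trace:
step 0: ((if false then 9 else 7) * (if true then 5 else 8))
step 1: [if@0] (7 * (if true then 5 else 8))
step 2: [if@1] (7 * 5)

Answer: if at 1 : (if true then 5 else 8)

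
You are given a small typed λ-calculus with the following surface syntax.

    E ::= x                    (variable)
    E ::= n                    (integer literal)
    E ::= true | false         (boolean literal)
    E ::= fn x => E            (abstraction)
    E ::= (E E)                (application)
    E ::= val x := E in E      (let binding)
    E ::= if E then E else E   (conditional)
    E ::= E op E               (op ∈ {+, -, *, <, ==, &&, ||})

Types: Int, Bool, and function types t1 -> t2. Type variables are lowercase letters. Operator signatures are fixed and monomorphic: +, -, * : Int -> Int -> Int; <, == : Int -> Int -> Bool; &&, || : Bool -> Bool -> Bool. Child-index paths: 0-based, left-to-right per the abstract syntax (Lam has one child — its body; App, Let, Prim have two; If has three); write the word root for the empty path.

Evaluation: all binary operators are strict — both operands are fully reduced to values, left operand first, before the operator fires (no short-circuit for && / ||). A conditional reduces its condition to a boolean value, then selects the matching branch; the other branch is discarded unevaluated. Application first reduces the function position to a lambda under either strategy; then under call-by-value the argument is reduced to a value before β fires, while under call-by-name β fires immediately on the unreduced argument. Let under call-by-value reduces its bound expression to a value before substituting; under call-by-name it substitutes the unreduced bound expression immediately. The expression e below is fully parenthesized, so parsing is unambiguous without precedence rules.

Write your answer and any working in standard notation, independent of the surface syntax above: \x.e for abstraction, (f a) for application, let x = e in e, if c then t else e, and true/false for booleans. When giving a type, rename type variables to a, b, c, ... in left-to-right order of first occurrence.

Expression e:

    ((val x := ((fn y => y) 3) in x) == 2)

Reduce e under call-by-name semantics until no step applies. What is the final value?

Derivation:
step 0: ((let x = ((\y.y) 3) in x) == 2)
step 1: [let@0] (((\y.y) 3) == 2)
step 2: [beta@0] (3 == 2)
step 3: [delta@root] false

Answer: false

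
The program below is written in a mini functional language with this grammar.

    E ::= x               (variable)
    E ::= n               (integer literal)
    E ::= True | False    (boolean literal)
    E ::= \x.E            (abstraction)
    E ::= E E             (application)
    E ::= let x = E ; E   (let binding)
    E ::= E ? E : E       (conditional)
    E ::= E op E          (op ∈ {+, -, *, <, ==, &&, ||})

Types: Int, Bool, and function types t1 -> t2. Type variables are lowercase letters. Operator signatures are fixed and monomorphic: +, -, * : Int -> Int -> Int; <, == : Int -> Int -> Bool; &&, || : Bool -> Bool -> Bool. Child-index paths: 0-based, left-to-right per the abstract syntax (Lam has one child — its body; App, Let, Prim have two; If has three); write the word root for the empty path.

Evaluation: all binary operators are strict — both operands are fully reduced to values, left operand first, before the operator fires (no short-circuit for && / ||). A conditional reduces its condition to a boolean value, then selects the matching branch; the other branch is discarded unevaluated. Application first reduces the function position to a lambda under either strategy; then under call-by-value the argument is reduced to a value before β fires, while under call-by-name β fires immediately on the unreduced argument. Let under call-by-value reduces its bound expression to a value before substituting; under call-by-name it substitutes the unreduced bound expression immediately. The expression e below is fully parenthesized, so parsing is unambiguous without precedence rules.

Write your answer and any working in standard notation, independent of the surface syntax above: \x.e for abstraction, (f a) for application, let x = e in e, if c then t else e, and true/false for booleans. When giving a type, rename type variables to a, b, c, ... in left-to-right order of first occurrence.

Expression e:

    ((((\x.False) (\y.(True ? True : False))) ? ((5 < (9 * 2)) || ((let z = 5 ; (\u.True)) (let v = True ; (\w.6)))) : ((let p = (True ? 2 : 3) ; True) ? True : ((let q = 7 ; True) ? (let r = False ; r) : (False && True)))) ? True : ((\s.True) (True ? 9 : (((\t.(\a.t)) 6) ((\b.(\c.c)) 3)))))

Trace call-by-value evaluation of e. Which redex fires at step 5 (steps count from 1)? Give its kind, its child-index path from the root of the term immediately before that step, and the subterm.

Answer: if at 0 : (if true then true else (if (let q = 7 in true) then (let r = false in r) else (false && true)))

Derivation:
step 0: (if (if ((\x.false) (\y.(if true then true else false))) then ((5 < (9 * 2)) || ((let z = 5 in (\u.true)) (let v = true in (\w.6)))) else (if (let p = (if true then 2 else 3) in true) then true else (if (let q = 7 in true) then (let r = false in r) else (false && true)))) then true else ((\s.true) (if true then 9 else (((\t.(\a.t)) 6) ((\b.(\c.c)) 3)))))
step 1: [beta@0.0] (if (if false then ((5 < (9 * 2)) || ((let z = 5 in (\u.true)) (let v = true in (\w.6)))) else (if (let p = (if true then 2 else 3) in true) then true else (if (let q = 7 in true) then (let r = false in r) else (false && true)))) then true else ((\s.true) (if true then 9 else (((\t.(\a.t)) 6) ((\b.(\c.c)) 3)))))
step 2: [if@0] (if (if (let p = (if true then 2 else 3) in true) then true else (if (let q = 7 in true) then (let r = false in r) else (false && true))) then true else ((\s.true) (if true then 9 else (((\t.(\a.t)) 6) ((\b.(\c.c)) 3)))))
step 3: [if@0.0.0] (if (if (let p = 2 in true) then true else (if (let q = 7 in true) then (let r = false in r) else (false && true))) then true else ((\s.true) (if true then 9 else (((\t.(\a.t)) 6) ((\b.(\c.c)) 3)))))
step 4: [let@0.0] (if (if true then true else (if (let q = 7 in true) then (let r = false in r) else (false && true))) then true else ((\s.true) (if true then 9 else (((\t.(\a.t)) 6) ((\b.(\c.c)) 3)))))
step 5: [if@0] (if true then true else ((\s.true) (if true then 9 else (((\t.(\a.t)) 6) ((\b.(\c.c)) 3)))))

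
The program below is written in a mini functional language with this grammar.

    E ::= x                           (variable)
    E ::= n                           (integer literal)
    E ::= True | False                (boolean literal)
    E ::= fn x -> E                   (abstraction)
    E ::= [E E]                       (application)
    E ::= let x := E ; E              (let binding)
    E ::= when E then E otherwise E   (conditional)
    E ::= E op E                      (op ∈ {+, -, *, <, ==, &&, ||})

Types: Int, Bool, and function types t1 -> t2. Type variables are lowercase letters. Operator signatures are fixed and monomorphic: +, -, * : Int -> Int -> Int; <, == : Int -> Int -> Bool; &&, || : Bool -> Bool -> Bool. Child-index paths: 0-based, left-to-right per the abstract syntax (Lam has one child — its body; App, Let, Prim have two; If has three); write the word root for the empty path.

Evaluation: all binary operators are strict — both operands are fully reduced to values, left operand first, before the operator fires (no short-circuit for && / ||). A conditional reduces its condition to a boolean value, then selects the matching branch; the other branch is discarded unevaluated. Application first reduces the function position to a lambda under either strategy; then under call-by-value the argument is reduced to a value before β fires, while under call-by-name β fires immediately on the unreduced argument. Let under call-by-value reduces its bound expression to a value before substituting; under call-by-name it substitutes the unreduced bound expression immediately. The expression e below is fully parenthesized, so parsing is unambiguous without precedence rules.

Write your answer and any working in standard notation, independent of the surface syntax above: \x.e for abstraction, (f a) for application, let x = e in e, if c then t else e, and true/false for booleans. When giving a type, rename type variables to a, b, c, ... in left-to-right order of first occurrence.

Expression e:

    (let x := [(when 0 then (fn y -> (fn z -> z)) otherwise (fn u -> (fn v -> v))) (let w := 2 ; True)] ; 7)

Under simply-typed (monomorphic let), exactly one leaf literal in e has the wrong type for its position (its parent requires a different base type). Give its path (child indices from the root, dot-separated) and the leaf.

Answer: 0.0.0 : 0

Working:
  unify Int ~ Bool
  FAIL: mismatch Int ~ Bool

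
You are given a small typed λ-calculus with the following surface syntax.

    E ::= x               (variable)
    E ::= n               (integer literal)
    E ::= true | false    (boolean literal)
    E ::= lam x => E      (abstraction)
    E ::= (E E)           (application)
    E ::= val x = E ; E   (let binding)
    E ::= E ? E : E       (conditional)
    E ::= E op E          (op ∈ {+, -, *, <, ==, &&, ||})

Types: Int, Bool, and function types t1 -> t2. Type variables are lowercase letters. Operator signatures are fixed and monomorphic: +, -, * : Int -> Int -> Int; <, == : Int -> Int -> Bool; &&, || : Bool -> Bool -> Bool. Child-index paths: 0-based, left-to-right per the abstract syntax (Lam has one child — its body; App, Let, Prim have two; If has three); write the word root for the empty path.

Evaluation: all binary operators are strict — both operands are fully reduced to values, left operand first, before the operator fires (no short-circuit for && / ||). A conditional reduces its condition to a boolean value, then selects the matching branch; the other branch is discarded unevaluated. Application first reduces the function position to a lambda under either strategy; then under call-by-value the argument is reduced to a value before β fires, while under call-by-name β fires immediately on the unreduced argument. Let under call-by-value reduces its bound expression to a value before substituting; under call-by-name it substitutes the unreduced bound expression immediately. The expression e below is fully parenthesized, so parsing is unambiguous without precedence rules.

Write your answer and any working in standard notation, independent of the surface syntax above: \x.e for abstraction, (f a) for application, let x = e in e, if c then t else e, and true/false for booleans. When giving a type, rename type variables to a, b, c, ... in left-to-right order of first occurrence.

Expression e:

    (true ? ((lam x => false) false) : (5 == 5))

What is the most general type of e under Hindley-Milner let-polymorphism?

Derivation:
  unify Bool ~ Bool
\x._ : a -> Bool
  unify a -> Bool ~ Bool -> b
  unify a ~ Bool
  unify Bool ~ b
_ _ : Bool
  unify Int ~ Int
  unify Int ~ Int
  unify Bool ~ Bool

Answer: Bool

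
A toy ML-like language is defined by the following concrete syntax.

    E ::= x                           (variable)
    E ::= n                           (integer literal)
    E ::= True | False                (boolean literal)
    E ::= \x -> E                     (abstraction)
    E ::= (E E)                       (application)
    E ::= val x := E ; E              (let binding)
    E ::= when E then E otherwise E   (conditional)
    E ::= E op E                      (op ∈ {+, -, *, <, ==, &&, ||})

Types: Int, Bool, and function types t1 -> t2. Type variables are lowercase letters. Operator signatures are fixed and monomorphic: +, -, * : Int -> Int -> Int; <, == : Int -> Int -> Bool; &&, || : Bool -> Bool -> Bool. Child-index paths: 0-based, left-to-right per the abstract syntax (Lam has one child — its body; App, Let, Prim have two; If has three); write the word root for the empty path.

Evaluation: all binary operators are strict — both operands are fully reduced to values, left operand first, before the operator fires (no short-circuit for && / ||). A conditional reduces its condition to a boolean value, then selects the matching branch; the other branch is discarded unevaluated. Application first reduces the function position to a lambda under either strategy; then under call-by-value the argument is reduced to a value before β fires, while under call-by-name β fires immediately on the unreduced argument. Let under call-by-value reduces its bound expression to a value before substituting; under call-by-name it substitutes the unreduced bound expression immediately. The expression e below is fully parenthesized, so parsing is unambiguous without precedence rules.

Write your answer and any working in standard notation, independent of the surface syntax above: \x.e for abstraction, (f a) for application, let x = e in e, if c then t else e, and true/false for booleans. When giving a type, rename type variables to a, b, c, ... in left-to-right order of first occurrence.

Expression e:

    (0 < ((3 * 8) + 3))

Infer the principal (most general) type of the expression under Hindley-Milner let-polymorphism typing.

Working:
  unify Int ~ Int
  unify Int ~ Int
  unify Int ~ Int
  unify Int ~ Int
  unify Int ~ Int
  unify Int ~ Int

Answer: Bool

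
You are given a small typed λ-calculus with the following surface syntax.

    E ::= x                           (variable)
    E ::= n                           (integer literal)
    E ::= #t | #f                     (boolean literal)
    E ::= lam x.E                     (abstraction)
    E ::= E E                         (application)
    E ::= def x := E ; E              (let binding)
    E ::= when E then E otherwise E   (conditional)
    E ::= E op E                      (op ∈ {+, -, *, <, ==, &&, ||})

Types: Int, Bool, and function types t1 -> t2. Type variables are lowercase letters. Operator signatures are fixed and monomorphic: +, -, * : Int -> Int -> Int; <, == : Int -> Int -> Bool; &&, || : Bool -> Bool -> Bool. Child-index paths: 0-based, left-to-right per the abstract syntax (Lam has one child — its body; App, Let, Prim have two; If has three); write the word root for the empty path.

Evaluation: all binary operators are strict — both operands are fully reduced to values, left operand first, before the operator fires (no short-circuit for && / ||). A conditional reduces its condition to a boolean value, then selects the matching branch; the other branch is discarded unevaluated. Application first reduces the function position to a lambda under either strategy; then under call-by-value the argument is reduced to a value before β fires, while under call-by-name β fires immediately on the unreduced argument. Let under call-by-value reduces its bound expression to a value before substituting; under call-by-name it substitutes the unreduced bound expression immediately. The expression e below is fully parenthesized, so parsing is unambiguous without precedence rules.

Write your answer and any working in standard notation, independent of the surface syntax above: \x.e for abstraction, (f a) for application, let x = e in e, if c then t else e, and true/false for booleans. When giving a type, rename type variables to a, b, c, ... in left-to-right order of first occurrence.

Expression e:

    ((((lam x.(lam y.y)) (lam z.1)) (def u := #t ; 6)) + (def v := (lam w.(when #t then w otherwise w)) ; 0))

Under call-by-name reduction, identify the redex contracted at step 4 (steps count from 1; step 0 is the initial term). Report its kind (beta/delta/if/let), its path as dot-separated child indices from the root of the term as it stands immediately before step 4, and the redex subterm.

Answer: let at 1 : (let v = (\w.(if true then w else w)) in 0)

Derivation:
step 0: ((((\x.(\y.y)) (\z.1)) (let u = true in 6)) + (let v = (\w.(if true then w else w)) in 0))
step 1: [beta@0.0] (((\y.y) (let u = true in 6)) + (let v = (\w.(if true then w else w)) in 0))
step 2: [beta@0] ((let u = true in 6) + (let v = (\w.(if true then w else w)) in 0))
step 3: [let@0] (6 + (let v = (\w.(if true then w else w)) in 0))
step 4: [let@1] (6 + 0)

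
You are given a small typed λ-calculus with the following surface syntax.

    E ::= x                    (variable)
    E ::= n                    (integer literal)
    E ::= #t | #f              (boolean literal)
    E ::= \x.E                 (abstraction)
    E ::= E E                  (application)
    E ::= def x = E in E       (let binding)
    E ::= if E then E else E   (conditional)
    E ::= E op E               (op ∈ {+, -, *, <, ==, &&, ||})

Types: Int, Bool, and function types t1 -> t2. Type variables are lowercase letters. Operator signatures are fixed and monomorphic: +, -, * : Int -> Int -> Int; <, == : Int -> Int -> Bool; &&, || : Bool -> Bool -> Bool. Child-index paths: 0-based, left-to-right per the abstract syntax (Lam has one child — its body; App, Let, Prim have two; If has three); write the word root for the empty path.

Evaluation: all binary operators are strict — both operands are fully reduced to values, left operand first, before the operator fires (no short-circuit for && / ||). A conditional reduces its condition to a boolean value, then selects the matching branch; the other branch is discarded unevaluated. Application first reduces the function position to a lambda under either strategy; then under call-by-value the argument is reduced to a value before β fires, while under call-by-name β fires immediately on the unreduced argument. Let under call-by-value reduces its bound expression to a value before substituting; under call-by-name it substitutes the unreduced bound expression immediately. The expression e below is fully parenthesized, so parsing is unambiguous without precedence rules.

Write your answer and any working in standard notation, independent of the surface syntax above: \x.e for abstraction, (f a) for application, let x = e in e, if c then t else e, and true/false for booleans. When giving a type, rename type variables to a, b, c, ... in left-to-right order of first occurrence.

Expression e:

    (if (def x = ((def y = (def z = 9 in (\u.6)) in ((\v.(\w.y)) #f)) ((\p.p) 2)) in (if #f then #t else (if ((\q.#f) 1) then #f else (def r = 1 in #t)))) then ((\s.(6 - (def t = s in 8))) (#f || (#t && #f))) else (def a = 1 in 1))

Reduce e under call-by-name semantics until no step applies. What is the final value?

Trace:
step 0: (if (let x = ((let y = (let z = 9 in (\u.6)) in ((\v.(\w.y)) false)) ((\p.p) 2)) in (if false then true else (if ((\q.false) 1) then false else (let r = 1 in true)))) then ((\s.(6 - (let t = s in 8))) (false || (true && false))) else (let a = 1 in 1))
step 1: [let@0] (if (if false then true else (if ((\q.false) 1) then false else (let r = 1 in true))) then ((\s.(6 - (let t = s in 8))) (false || (true && false))) else (let a = 1 in 1))
step 2: [if@0] (if (if ((\q.false) 1) then false else (let r = 1 in true)) then ((\s.(6 - (let t = s in 8))) (false || (true && false))) else (let a = 1 in 1))
step 3: [beta@0.0] (if (if false then false else (let r = 1 in true)) then ((\s.(6 - (let t = s in 8))) (false || (true && false))) else (let a = 1 in 1))
step 4: [if@0] (if (let r = 1 in true) then ((\s.(6 - (let t = s in 8))) (false || (true && false))) else (let a = 1 in 1))
step 5: [let@0] (if true then ((\s.(6 - (let t = s in 8))) (false || (true && false))) else (let a = 1 in 1))
step 6: [if@root] ((\s.(6 - (let t = s in 8))) (false || (true && false)))
step 7: [beta@root] (6 - (let t = (false || (true && false)) in 8))
step 8: [let@1] (6 - 8)
step 9: [delta@root] -2

Answer: -2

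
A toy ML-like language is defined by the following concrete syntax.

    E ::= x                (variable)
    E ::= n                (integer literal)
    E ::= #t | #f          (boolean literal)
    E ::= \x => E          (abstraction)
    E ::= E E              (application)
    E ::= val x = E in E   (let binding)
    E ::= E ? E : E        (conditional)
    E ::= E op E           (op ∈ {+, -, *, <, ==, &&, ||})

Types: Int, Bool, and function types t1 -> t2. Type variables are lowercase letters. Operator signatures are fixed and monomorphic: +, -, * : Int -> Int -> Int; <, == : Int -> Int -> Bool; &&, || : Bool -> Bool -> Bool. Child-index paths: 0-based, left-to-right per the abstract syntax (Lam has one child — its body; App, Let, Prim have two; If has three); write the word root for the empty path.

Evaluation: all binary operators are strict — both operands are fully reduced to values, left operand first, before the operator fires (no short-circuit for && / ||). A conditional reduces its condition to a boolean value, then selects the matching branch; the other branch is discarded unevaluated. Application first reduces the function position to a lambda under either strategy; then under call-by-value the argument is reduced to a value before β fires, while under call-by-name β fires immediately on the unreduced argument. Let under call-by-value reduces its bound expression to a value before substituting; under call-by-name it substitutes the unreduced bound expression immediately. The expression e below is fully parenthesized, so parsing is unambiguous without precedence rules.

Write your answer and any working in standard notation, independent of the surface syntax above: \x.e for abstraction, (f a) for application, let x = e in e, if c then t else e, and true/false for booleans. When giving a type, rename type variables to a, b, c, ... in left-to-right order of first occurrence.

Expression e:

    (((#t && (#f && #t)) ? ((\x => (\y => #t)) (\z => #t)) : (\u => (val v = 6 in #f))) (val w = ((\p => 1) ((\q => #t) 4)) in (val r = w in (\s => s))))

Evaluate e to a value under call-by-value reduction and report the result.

Working:
step 0: ((if (true && (false && true)) then ((\x.(\y.true)) (\z.true)) else (\u.(let v = 6 in false))) (let w = ((\p.1) ((\q.true) 4)) in (let r = w in (\s.s))))
step 1: [delta@0.0.1] ((if (true && false) then ((\x.(\y.true)) (\z.true)) else (\u.(let v = 6 in false))) (let w = ((\p.1) ((\q.true) 4)) in (let r = w in (\s.s))))
step 2: [delta@0.0] ((if false then ((\x.(\y.true)) (\z.true)) else (\u.(let v = 6 in false))) (let w = ((\p.1) ((\q.true) 4)) in (let r = w in (\s.s))))
step 3: [if@0] ((\u.(let v = 6 in false)) (let w = ((\p.1) ((\q.true) 4)) in (let r = w in (\s.s))))
step 4: [beta@1.0.1] ((\u.(let v = 6 in false)) (let w = ((\p.1) true) in (let r = w in (\s.s))))
step 5: [beta@1.0] ((\u.(let v = 6 in false)) (let w = 1 in (let r = w in (\s.s))))
step 6: [let@1] ((\u.(let v = 6 in false)) (let r = 1 in (\s.s)))
step 7: [let@1] ((\u.(let v = 6 in false)) (\s.s))
step 8: [beta@root] (let v = 6 in false)
step 9: [let@root] false

Answer: false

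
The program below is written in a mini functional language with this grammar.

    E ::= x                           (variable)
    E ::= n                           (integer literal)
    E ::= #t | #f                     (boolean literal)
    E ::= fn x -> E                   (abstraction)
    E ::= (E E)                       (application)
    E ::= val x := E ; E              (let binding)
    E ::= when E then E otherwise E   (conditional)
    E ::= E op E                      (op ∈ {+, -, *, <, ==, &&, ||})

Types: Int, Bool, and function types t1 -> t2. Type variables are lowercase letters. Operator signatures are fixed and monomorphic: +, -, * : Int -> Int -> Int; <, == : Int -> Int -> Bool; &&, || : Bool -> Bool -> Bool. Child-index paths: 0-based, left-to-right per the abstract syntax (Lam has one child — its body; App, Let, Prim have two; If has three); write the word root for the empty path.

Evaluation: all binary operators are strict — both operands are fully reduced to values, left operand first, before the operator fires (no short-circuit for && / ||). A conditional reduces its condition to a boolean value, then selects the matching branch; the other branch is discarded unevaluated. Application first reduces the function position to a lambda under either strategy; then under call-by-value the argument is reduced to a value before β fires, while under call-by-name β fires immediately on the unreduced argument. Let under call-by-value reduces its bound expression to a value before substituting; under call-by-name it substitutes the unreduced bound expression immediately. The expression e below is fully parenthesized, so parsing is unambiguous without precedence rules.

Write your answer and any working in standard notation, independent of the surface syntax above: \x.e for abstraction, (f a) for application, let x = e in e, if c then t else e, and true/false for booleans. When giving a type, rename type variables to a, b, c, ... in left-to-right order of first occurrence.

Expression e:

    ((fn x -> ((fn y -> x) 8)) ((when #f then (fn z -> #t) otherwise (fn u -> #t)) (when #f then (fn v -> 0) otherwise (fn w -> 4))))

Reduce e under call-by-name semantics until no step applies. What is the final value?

Answer: true

Working:
step 0: ((\x.((\y.x) 8)) ((if false then (\z.true) else (\u.true)) (if false then (\v.0) else (\w.4))))
step 1: [beta@root] ((\y.((if false then (\z.true) else (\u.true)) (if false then (\v.0) else (\w.4)))) 8)
step 2: [beta@root] ((if false then (\z.true) else (\u.true)) (if false then (\v.0) else (\w.4)))
step 3: [if@0] ((\u.true) (if false then (\v.0) else (\w.4)))
step 4: [beta@root] true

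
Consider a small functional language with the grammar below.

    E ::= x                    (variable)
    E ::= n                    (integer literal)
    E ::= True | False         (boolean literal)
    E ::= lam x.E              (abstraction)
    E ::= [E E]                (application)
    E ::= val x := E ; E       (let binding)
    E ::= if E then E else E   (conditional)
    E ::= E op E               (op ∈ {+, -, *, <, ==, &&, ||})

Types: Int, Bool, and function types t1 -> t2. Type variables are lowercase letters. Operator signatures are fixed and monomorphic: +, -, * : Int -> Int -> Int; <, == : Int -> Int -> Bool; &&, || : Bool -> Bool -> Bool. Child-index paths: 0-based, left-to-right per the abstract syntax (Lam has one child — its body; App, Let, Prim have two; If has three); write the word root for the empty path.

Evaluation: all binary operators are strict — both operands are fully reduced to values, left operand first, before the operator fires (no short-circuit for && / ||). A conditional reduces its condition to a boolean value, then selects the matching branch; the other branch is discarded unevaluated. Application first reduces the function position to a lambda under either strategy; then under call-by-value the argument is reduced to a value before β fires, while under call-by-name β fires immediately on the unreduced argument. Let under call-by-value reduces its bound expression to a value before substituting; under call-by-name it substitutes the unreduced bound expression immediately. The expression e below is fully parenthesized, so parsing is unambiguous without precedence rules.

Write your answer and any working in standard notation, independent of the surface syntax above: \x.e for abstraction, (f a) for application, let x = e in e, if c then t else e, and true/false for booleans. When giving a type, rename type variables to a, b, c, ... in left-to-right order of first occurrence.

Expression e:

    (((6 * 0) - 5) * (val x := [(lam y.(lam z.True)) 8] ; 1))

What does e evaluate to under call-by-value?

Answer: -5

Working:
step 0: (((6 * 0) - 5) * (let x = ((\y.(\z.true)) 8) in 1))
step 1: [delta@0.0] ((0 - 5) * (let x = ((\y.(\z.true)) 8) in 1))
step 2: [delta@0] (-5 * (let x = ((\y.(\z.true)) 8) in 1))
step 3: [beta@1.0] (-5 * (let x = (\z.true) in 1))
step 4: [let@1] (-5 * 1)
step 5: [delta@root] -5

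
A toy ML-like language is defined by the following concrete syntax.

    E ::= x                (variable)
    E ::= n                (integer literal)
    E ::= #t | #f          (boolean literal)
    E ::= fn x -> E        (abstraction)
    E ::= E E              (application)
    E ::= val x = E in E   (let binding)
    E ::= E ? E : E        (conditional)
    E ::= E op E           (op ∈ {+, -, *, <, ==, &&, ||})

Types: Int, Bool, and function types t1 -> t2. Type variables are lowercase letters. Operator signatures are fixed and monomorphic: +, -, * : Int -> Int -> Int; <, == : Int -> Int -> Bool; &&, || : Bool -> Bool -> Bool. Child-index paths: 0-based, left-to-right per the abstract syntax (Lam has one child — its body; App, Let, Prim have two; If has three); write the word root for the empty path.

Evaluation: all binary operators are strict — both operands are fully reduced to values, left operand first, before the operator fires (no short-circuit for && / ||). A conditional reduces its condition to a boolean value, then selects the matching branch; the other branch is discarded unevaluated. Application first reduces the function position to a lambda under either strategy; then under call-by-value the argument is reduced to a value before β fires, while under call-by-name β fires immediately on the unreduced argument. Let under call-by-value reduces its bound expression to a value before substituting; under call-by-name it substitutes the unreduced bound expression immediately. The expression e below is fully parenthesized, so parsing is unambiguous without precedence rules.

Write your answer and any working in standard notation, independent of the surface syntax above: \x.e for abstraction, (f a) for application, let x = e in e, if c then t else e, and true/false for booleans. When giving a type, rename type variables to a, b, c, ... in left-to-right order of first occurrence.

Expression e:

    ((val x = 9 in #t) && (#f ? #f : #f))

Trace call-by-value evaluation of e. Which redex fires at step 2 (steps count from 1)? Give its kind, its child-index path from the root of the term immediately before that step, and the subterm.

Derivation:
step 0: ((let x = 9 in true) && (if false then false else false))
step 1: [let@0] (true && (if false then false else false))
step 2: [if@1] (true && false)

Answer: if at 1 : (if false then false else false)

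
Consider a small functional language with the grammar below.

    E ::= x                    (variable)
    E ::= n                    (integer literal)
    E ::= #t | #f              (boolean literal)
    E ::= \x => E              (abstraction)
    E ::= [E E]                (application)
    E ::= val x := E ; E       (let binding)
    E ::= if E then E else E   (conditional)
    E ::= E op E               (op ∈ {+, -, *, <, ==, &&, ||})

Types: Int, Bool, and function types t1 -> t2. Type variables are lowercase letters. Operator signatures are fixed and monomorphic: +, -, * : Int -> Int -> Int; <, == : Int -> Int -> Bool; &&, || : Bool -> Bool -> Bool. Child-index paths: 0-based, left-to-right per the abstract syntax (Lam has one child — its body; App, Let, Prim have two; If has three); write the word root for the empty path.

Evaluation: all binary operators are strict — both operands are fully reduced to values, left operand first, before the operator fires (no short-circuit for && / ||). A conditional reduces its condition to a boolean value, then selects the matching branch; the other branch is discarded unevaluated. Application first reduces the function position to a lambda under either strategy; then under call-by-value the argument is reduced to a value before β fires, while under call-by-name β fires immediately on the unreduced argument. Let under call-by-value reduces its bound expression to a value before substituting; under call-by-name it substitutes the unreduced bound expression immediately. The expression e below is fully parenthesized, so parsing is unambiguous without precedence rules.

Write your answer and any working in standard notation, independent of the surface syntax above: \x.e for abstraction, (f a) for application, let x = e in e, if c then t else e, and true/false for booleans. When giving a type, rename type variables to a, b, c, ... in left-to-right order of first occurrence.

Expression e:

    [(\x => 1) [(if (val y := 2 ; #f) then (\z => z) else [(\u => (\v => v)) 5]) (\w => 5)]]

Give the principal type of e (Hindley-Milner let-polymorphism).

Answer: Int

Derivation:
\x._ : a -> Int
let y : Int
  unify Bool ~ Bool
z : b
\z._ : b -> b
v : d
\v._ : d -> d
\u._ : c -> d -> d
  unify c -> d -> d ~ Int -> e
  unify c ~ Int
  unify d -> d ~ e
_ _ : d -> d
  unify b -> b ~ d -> d
  unify b ~ d
  unify d ~ d
\w._ : f -> Int
  unify d -> d ~ (f -> Int) -> g
  unify d ~ f -> Int
  unify f -> Int ~ g
_ _ : f -> Int
  unify a -> Int ~ (f -> Int) -> h
  unify a ~ f -> Int
  unify Int ~ h
_ _ : Int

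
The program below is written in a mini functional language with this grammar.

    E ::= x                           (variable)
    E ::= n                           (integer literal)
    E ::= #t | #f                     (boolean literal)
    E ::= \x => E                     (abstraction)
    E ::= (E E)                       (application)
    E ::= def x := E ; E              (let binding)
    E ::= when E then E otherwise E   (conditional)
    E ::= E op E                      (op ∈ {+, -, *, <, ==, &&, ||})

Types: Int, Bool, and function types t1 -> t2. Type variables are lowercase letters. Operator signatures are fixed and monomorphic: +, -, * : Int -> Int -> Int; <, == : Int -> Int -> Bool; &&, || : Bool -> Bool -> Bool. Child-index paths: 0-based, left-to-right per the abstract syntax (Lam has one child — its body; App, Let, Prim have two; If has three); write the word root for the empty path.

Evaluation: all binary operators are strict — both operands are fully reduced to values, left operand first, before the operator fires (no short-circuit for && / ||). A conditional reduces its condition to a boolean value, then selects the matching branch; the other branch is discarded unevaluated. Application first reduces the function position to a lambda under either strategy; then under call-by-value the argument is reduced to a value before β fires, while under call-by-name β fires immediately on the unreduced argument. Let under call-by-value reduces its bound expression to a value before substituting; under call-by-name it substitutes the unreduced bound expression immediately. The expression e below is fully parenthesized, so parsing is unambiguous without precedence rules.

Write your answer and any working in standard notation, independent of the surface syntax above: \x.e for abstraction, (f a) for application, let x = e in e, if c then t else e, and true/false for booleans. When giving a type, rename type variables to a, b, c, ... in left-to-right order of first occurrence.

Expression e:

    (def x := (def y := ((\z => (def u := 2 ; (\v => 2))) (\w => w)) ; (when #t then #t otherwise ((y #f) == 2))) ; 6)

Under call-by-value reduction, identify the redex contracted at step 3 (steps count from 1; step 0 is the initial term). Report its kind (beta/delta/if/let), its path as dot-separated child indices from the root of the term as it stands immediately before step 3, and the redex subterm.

Answer: let at 0 : (let y = (\v.2) in (if true then true else ((y false) == 2)))

Derivation:
step 0: (let x = (let y = ((\z.(let u = 2 in (\v.2))) (\w.w)) in (if true then true else ((y false) == 2))) in 6)
step 1: [beta@0.0] (let x = (let y = (let u = 2 in (\v.2)) in (if true then true else ((y false) == 2))) in 6)
step 2: [let@0.0] (let x = (let y = (\v.2) in (if true then true else ((y false) == 2))) in 6)
step 3: [let@0] (let x = (if true then true else (((\v.2) false) == 2)) in 6)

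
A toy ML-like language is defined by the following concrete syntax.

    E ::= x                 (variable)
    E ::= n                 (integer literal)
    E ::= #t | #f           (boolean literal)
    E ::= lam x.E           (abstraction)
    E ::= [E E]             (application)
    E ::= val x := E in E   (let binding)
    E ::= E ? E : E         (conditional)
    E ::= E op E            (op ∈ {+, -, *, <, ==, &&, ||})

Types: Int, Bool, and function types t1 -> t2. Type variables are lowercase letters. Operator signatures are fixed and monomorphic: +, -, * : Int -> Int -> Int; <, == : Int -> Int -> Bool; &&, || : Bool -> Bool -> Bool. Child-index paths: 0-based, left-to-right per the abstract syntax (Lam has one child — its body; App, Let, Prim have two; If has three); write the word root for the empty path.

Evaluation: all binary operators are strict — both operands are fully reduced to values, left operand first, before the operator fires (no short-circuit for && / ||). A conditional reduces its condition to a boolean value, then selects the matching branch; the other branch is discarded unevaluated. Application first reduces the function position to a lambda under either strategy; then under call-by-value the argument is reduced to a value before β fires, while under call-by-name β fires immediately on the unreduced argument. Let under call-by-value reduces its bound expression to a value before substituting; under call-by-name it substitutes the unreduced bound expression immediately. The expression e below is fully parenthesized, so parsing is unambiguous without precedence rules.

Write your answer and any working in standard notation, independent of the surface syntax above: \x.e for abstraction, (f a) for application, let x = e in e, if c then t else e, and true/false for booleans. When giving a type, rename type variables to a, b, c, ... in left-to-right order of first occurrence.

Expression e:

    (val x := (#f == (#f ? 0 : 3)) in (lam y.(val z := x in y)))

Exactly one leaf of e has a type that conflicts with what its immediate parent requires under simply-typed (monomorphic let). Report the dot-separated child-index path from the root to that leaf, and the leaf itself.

Answer: 0.0 : false

Working:
  unify Bool ~ Int
  FAIL: mismatch Bool ~ Int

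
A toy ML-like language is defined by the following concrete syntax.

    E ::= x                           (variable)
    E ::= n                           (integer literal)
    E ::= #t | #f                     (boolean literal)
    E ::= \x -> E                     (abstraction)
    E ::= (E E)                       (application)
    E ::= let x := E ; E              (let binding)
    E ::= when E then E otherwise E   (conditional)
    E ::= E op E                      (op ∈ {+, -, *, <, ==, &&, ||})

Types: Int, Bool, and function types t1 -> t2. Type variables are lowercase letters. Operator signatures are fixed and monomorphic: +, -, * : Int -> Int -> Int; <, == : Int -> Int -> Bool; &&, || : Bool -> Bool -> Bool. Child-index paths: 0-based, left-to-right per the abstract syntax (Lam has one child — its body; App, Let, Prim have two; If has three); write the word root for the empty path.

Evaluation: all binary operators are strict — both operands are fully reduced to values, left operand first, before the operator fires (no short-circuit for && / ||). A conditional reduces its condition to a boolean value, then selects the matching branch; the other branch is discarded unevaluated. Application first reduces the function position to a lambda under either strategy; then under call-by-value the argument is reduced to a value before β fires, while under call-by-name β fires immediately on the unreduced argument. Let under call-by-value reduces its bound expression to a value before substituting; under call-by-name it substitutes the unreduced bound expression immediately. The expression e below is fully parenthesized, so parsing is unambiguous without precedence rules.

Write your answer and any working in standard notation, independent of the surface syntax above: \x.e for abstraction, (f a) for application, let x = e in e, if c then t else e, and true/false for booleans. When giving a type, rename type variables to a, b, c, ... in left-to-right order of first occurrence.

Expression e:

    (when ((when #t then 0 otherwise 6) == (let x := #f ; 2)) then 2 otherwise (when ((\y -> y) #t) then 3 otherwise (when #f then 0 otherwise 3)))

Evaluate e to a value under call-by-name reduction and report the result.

Working:
step 0: (if ((if true then 0 else 6) == (let x = false in 2)) then 2 else (if ((\y.y) true) then 3 else (if false then 0 else 3)))
step 1: [if@0.0] (if (0 == (let x = false in 2)) then 2 else (if ((\y.y) true) then 3 else (if false then 0 else 3)))
step 2: [let@0.1] (if (0 == 2) then 2 else (if ((\y.y) true) then 3 else (if false then 0 else 3)))
step 3: [delta@0] (if false then 2 else (if ((\y.y) true) then 3 else (if false then 0 else 3)))
step 4: [if@root] (if ((\y.y) true) then 3 else (if false then 0 else 3))
step 5: [beta@0] (if true then 3 else (if false then 0 else 3))
step 6: [if@root] 3

Answer: 3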